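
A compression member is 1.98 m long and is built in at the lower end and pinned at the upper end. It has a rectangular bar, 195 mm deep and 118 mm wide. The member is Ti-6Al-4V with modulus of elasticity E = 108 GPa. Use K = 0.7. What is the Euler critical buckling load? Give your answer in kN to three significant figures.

P_cr ≈ 14800 kN

Buckling occurs about the weak axis: I_min = h·b³/12 with b = 118 mm (the shorter side).
I_min = 195×118³/12 = 2.670×10^7 mm⁴
I = 2.670×10^7 mm⁴ = 2.670×10^-5 m⁴
Effective length L_e = K·L = 0.7 × 1.98 = 1.386 m
P_cr = π²EI / L_e² = π² × 108×10⁹ × 2.670×10^-5 / 1.386² = 1.481×10^7 N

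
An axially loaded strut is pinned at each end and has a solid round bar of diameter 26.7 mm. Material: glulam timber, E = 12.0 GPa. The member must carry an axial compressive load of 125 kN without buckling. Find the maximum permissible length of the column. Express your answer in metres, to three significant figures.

I = πd⁴/64 = π×26.7⁴/64 = 2.495×10^4 mm⁴
I = 2.495×10^-8 m⁴
At the buckling limit P_cr = P = 1.250×10^5 N
From P_cr = π²EI/(K·L)²:  L = (1/K)·√(π²EI/P_cr) = (1/1)·√(π²×1.20×10^10×2.495×10^-8/1.250×10^5)
L = 0.154 m

L_max ≈ 0.154 m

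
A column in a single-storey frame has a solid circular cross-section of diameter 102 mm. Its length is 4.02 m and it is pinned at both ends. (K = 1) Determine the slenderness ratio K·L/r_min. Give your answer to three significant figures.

For a solid circle r = d/4 = 102/4 = 25.50 mm
L_e = K·L = 1 × 4.02 m = 4.020 m = 4020.0 mm
λ = L_e / r_min = 4020.0 / 25.50 = 158

λ ≈ 158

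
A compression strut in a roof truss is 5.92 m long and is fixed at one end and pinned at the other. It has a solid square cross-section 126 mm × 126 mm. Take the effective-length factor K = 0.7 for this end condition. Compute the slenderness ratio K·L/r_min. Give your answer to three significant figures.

For a square r = a/√12 = 126/√12 = 36.37 mm
L_e = K·L = 0.7 × 5.92 m = 4.144 m = 4144.0 mm
λ = L_e / r_min = 4144.0 / 36.37 = 114

λ ≈ 114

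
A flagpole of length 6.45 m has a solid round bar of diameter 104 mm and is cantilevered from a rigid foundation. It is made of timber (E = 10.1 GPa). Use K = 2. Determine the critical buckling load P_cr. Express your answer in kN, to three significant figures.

I = πd⁴/64 = π×104⁴/64 = 5.743×10^6 mm⁴
I = 5.743×10^6 mm⁴ = 5.743×10^-6 m⁴
Effective length L_e = K·L = 2 × 6.45 = 12.90 m
P_cr = π²EI / L_e² = π² × 10.1×10⁹ × 5.743×10^-6 / 12.90² = 3.440×10^3 N

P_cr ≈ 3.44 kN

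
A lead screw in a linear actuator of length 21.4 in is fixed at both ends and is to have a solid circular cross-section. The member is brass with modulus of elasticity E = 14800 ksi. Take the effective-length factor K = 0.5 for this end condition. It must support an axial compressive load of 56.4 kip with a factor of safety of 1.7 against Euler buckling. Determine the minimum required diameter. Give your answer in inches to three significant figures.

d ≈ 1.11 in

Required P_cr = n·P = 1.7 × 56.4 = 95.88 kip
L_e = K·L = 0.5 × 21.4 = 10.70 in
Required I = P_cr·L_e²/(π²E) = 9.588×10^4 × 10.70² / (π² × 1.48×10^7) = 7.515×10^-2 in⁴
Solid circle: I = πd⁴/64  ⇒  d = (64I/π)^(1/4) = (64×7.515×10^-2/π)^(1/4) = 1.11 in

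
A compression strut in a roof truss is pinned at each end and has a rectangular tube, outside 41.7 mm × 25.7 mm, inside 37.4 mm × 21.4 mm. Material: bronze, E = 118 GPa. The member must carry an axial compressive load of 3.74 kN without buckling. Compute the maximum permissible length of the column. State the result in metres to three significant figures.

Weak-axis I_min = (h_o·b_o³ − h_i·b_i³)/12 with b_o = 25.7, b_i = 21.40 mm (shorter outer/inner sides).
I_min = (41.7×25.7³ − 37.40×21.40³)/12 = 2.844×10^4 mm⁴
I = 2.844×10^-8 m⁴
At the buckling limit P_cr = P = 3.740×10^3 N
From P_cr = π²EI/(K·L)²:  L = (1/K)·√(π²EI/P_cr) = (1/1)·√(π²×1.18×10^11×2.844×10^-8/3.740×10^3)
L = 2.98 m

L_max ≈ 2.98 m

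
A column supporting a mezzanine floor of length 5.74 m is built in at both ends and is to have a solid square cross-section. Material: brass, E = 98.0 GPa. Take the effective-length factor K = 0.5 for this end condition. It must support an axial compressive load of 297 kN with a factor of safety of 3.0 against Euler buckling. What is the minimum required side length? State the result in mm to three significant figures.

Required P_cr = n·P = 3.0 × 297 = 891.0 kN
L_e = K·L = 0.5 × 5.74 = 2.870 m
Required I = P_cr·L_e²/(π²E) = 8.910×10^5 × 2.870² / (π² × 9.80×10^10) = 7.588×10^-6 m⁴
I_req = 7.588×10^6 mm⁴
Solid square: I = a⁴/12  ⇒  a = (12I)^(1/4) = (12×7.588×10^6)^(1/4) = 97.7 mm

a ≈ 97.7 mm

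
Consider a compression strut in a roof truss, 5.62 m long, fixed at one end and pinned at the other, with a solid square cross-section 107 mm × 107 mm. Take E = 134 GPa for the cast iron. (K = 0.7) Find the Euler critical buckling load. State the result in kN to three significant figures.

P_cr ≈ 933 kN

I = a⁴/12 = 107⁴/12 = 1.092×10^7 mm⁴
I = 1.092×10^7 mm⁴ = 1.092×10^-5 m⁴
Effective length L_e = K·L = 0.7 × 5.62 = 3.934 m
P_cr = π²EI / L_e² = π² × 134×10⁹ × 1.092×10^-5 / 3.934² = 9.334×10^5 N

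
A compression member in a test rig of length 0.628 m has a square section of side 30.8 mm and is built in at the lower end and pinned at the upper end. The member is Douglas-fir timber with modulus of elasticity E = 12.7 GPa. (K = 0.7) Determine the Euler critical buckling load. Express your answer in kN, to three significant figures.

P_cr ≈ 48.6 kN

I = a⁴/12 = 30.8⁴/12 = 7.499×10^4 mm⁴
I = 7.499×10^4 mm⁴ = 7.499×10^-8 m⁴
Effective length L_e = K·L = 0.7 × 0.628 = 0.4396 m
P_cr = π²EI / L_e² = π² × 12.7×10⁹ × 7.499×10^-8 / 0.4396² = 4.864×10^4 N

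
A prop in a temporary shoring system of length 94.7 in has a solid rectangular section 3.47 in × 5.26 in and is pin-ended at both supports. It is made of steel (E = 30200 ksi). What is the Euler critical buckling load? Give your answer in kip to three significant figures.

Buckling occurs about the weak axis: I_min = h·b³/12 with b = 3.47 in (the shorter side).
I_min = 5.26×3.47³/12 = 18.31 in⁴
Effective length L_e = K·L = 1 × 94.7 = 94.70 in
P_cr = π²EI / L_e² = π² × 30200×10³ × 18.31 / 94.70² = 6.087×10^5 lb

P_cr ≈ 609 kip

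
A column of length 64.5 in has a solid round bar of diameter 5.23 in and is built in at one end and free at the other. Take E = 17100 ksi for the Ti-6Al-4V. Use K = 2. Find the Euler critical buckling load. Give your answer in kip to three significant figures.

I = πd⁴/64 = π×5.23⁴/64 = 36.73 in⁴
Effective length L_e = K·L = 2 × 64.5 = 129.0 in
P_cr = π²EI / L_e² = π² × 17100×10³ × 36.73 / 129.0² = 3.725×10^5 lb

P_cr ≈ 372 kip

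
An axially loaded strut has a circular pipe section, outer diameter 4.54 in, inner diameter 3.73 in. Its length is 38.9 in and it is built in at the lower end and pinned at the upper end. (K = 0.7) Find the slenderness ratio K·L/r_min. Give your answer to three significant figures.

λ ≈ 18.5

d_o = 4.54 in, d_i = 3.73 in
I = π(d_o⁴ − d_i⁴)/64 = π(4.54⁴ − 3.730⁴)/64 = 11.35 in⁴
A = 5.261 in²;  r_min = √(I/A) = √(11.35/5.261) = 1.469 in
L_e = K·L = 0.7 × 38.9 = 27.23 in
λ = L_e / r_min = 27.230 / 1.469 = 18.5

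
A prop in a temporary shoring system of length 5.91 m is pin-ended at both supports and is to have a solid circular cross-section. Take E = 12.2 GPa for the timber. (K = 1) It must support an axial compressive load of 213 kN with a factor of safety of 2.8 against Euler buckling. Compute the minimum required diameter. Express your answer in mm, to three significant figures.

d ≈ 244 mm

Required P_cr = n·P = 2.8 × 213 = 596.4 kN
L_e = K·L = 1 × 5.91 = 5.910 m
Required I = P_cr·L_e²/(π²E) = 5.964×10^5 × 5.910² / (π² × 1.22×10^10) = 1.730×10^-4 m⁴
I_req = 1.730×10^8 mm⁴
Solid circle: I = πd⁴/64  ⇒  d = (64I/π)^(1/4) = (64×1.730×10^8/π)^(1/4) = 244 mm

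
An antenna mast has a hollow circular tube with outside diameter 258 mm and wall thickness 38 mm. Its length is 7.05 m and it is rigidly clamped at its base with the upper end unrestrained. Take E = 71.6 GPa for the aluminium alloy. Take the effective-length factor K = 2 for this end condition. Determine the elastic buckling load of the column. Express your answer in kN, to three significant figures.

Inner diameter d_i = 258 − 2×38 = 182.0 mm
I = π(d_o⁴ − d_i⁴)/64 = π(258⁴ − 182.0⁴)/64 = 1.636×10^8 mm⁴
I = 1.636×10^8 mm⁴ = 1.636×10^-4 m⁴
Effective length L_e = K·L = 2 × 7.05 = 14.10 m
P_cr = π²EI / L_e² = π² × 71.6×10⁹ × 1.636×10^-4 / 14.10² = 5.816×10^5 N

P_cr ≈ 582 kN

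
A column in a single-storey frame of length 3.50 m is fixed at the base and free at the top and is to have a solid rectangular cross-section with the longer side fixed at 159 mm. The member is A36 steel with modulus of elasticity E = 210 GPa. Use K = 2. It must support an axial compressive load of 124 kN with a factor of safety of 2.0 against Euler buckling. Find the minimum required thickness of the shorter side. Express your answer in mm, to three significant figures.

Required P_cr = n·P = 2.0 × 124 = 248.0 kN
L_e = K·L = 2 × 3.50 = 7.000 m
Required I = P_cr·L_e²/(π²E) = 2.480×10^5 × 7.000² / (π² × 2.10×10^11) = 5.863×10^-6 m⁴
I_req = 5.863×10^6 mm⁴
Rectangle, weak axis: I_min = h·b³/12 with h = 159 mm fixed  ⇒  b = (12I/h)^(1/3) = 76.2 mm

b ≈ 76.2 mm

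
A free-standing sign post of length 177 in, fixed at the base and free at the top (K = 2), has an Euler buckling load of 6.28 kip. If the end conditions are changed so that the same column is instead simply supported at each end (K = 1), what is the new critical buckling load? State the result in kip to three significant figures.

P_cr ∝ 1/K², so P_cr,new = P_cr,old × (K_old/K_new)² = 6.28 × (2/1)²
= 6.28 × 4.000 = 25.1 kip

P_cr ≈ 25.1 kip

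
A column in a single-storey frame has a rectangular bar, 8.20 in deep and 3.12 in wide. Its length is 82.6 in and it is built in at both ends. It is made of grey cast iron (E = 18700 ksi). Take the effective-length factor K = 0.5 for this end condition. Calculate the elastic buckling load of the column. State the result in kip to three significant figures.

Buckling occurs about the weak axis: I_min = h·b³/12 with b = 3.12 in (the shorter side).
I_min = 8.20×3.12³/12 = 20.75 in⁴
Effective length L_e = K·L = 0.5 × 82.6 = 41.30 in
P_cr = π²EI / L_e² = π² × 18700×10³ × 20.75 / 41.30² = 2.246×10^6 lb

P_cr ≈ 2250 kip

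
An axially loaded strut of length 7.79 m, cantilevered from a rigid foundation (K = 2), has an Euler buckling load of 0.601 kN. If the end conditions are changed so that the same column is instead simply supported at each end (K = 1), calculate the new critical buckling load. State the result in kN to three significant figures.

P_cr ∝ 1/K², so P_cr,new = P_cr,old × (K_old/K_new)² = 0.601 × (2/1)²
= 0.601 × 4.000 = 2.40 kN

P_cr ≈ 2.40 kN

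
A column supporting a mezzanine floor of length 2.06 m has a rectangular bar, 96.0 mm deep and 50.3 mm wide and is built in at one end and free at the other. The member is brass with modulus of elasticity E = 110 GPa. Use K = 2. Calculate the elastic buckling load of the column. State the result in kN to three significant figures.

Buckling occurs about the weak axis: I_min = h·b³/12 with b = 50.3 mm (the shorter side).
I_min = 96.0×50.3³/12 = 1.018×10^6 mm⁴
I = 1.018×10^6 mm⁴ = 1.018×10^-6 m⁴
Effective length L_e = K·L = 2 × 2.06 = 4.120 m
P_cr = π²EI / L_e² = π² × 110×10⁹ × 1.018×10^-6 / 4.120² = 6.512×10^4 N

P_cr ≈ 65.1 kN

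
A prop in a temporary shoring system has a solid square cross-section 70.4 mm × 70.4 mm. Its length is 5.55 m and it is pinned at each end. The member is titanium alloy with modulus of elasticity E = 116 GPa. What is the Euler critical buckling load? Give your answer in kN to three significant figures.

P_cr ≈ 76.1 kN

I = a⁴/12 = 70.4⁴/12 = 2.047×10^6 mm⁴
I = 2.047×10^6 mm⁴ = 2.047×10^-6 m⁴
Effective length L_e = K·L = 1 × 5.55 = 5.550 m
P_cr = π²EI / L_e² = π² × 116×10⁹ × 2.047×10^-6 / 5.550² = 7.608×10^4 N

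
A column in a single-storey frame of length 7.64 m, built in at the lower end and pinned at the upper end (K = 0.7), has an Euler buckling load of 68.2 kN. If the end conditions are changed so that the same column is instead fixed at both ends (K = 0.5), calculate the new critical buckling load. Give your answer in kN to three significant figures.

P_cr ≈ 134 kN

P_cr ∝ 1/K², so P_cr,new = P_cr,old × (K_old/K_new)² = 68.2 × (0.7/0.5)²
= 68.2 × 1.960 = 134 kN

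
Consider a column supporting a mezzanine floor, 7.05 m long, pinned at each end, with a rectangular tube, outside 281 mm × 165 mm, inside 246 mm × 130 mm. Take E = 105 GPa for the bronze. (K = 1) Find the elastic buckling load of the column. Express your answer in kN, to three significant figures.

Weak-axis I_min = (h_o·b_o³ − h_i·b_i³)/12 with b_o = 165, b_i = 130.0 mm (shorter outer/inner sides).
I_min = (281×165³ − 246.0×130.0³)/12 = 6.015×10^7 mm⁴
I = 6.015×10^7 mm⁴ = 6.015×10^-5 m⁴
Effective length L_e = K·L = 1 × 7.05 = 7.050 m
P_cr = π²EI / L_e² = π² × 105×10⁹ × 6.015×10^-5 / 7.050² = 1.254×10^6 N

P_cr ≈ 1250 kN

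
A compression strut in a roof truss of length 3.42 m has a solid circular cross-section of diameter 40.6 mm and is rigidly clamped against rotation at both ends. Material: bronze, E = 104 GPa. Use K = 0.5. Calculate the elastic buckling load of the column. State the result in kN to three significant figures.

I = πd⁴/64 = π×40.6⁴/64 = 1.334×10^5 mm⁴
I = 1.334×10^5 mm⁴ = 1.334×10^-7 m⁴
Effective length L_e = K·L = 0.5 × 3.42 = 1.710 m
P_cr = π²EI / L_e² = π² × 104×10⁹ × 1.334×10^-7 / 1.710² = 4.682×10^4 N

P_cr ≈ 46.8 kN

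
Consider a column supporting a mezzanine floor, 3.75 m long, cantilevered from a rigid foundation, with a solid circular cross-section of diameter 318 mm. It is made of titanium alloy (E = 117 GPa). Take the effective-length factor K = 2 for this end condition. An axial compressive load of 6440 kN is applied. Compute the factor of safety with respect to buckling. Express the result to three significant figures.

n ≈ 1.60

I = πd⁴/64 = π×318⁴/64 = 5.020×10^8 mm⁴
I = 5.020×10^8 mm⁴ = 5.020×10^-4 m⁴
Effective length L_e = K·L = 2 × 3.75 = 7.500 m
P_cr = π²EI / L_e² = π² × 117×10⁹ × 5.020×10^-4 / 7.500² = 1.030×10^7 N
Factor of safety n = P_cr / P = 10305 / 6440 = 1.60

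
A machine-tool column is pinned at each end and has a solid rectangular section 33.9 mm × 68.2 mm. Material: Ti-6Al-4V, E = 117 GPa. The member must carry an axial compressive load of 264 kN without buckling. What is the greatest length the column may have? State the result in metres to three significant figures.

Buckling occurs about the weak axis: I_min = h·b³/12 with b = 33.9 mm (the shorter side).
I_min = 68.2×33.9³/12 = 2.214×10^5 mm⁴
I = 2.214×10^-7 m⁴
At the buckling limit P_cr = P = 2.640×10^5 N
From P_cr = π²EI/(K·L)²:  L = (1/K)·√(π²EI/P_cr) = (1/1)·√(π²×1.17×10^11×2.214×10^-7/2.640×10^5)
L = 0.984 m

L_max ≈ 0.984 m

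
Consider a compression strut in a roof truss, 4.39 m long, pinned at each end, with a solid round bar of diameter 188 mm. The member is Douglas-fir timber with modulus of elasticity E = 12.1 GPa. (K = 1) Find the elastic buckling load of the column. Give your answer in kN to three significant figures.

P_cr ≈ 380 kN

I = πd⁴/64 = π×188⁴/64 = 6.132×10^7 mm⁴
I = 6.132×10^7 mm⁴ = 6.132×10^-5 m⁴
Effective length L_e = K·L = 1 × 4.39 = 4.390 m
P_cr = π²EI / L_e² = π² × 12.1×10⁹ × 6.132×10^-5 / 4.390² = 3.800×10^5 N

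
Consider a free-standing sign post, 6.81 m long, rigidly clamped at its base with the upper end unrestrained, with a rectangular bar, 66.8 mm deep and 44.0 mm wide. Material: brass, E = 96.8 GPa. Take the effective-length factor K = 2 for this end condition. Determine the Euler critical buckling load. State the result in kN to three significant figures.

P_cr ≈ 2.44 kN

Buckling occurs about the weak axis: I_min = h·b³/12 with b = 44.0 mm (the shorter side).
I_min = 66.8×44.0³/12 = 4.742×10^5 mm⁴
I = 4.742×10^5 mm⁴ = 4.742×10^-7 m⁴
Effective length L_e = K·L = 2 × 6.81 = 13.62 m
P_cr = π²EI / L_e² = π² × 96.8×10⁹ × 4.742×10^-7 / 13.62² = 2.442×10^3 N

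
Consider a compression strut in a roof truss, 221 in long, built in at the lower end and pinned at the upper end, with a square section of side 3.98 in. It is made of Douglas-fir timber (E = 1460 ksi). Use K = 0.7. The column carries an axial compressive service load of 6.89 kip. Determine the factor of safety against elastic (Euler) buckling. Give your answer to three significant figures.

n ≈ 1.83

I = a⁴/12 = 3.98⁴/12 = 20.91 in⁴
Effective length L_e = K·L = 0.7 × 221 = 154.7 in
P_cr = π²EI / L_e² = π² × 1460×10³ × 20.91 / 154.7² = 1.259×10^4 lb
Factor of safety n = P_cr / P = 12.590 / 6.89 = 1.83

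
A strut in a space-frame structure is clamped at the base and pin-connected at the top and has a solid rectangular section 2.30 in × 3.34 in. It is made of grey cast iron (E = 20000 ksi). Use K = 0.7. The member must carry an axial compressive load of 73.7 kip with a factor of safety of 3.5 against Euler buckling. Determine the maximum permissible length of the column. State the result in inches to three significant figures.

L_max ≈ 72.7 in

Buckling occurs about the weak axis: I_min = h·b³/12 with b = 2.30 in (the shorter side).
I_min = 3.34×2.30³/12 = 3.386 in⁴
Required critical load P_cr = n·P = 3.5 × 73.7 = 258.0 kip = 2.579×10^5 lb
From P_cr = π²EI/(K·L)²:  L = (1/K)·√(π²EI/P_cr) = (1/0.7)·√(π²×2.00×10^7×3.386/2.579×10^5)
L = 72.7 in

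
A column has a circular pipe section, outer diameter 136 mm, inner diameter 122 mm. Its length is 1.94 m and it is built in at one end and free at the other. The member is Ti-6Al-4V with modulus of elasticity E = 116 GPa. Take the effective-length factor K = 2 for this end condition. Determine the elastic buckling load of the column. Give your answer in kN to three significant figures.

d_o = 136 mm, d_i = 122 mm
I = π(d_o⁴ − d_i⁴)/64 = π(136⁴ − 122.0⁴)/64 = 5.918×10^6 mm⁴
I = 5.918×10^6 mm⁴ = 5.918×10^-6 m⁴
Effective length L_e = K·L = 2 × 1.94 = 3.880 m
P_cr = π²EI / L_e² = π² × 116×10⁹ × 5.918×10^-6 / 3.880² = 4.501×10^5 N

P_cr ≈ 450 kN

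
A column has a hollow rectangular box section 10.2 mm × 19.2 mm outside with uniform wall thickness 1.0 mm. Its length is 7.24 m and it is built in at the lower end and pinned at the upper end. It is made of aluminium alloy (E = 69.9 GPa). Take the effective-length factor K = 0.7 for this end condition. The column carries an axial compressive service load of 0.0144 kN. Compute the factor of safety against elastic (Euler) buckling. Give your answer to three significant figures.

n ≈ 1.69

Inner dimensions: h_i = 19.2 − 2×1.0 = 17.20 mm, b_i = 10.2 − 2×1.0 = 8.200 mm
Weak-axis I_min = (h_o·b_o³ − h_i·b_i³)/12 with b_o = 10.2, b_i = 8.200 mm (shorter outer/inner sides).
I_min = (19.2×10.2³ − 17.20×8.200³)/12 = 907.6 mm⁴
I = 907.6 mm⁴ = 9.076×10^-10 m⁴
Effective length L_e = K·L = 0.7 × 7.24 = 5.068 m
P_cr = π²EI / L_e² = π² × 69.9×10⁹ × 9.076×10^-10 / 5.068² = 24.38 N
Factor of safety n = P_cr / P = 0.024379 / 0.0144 = 1.69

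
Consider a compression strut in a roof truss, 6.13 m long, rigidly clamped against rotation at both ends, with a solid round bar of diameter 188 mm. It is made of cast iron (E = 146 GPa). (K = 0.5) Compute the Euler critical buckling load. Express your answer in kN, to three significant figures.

I = πd⁴/64 = π×188⁴/64 = 6.132×10^7 mm⁴
I = 6.132×10^7 mm⁴ = 6.132×10^-5 m⁴
Effective length L_e = K·L = 0.5 × 6.13 = 3.065 m
P_cr = π²EI / L_e² = π² × 146×10⁹ × 6.132×10^-5 / 3.065² = 9.406×10^6 N

P_cr ≈ 9410 kN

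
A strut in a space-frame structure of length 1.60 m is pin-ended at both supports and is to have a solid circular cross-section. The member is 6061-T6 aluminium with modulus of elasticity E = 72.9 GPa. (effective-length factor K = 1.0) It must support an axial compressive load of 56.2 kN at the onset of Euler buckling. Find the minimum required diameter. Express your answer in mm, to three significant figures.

d ≈ 44.9 mm

L_e = K·L = 1 × 1.60 = 1.600 m
Required I = P_cr·L_e²/(π²E) = 5.620×10^4 × 1.600² / (π² × 7.29×10^10) = 2.000×10^-7 m⁴
I_req = 2.000×10^5 mm⁴
Solid circle: I = πd⁴/64  ⇒  d = (64I/π)^(1/4) = (64×2.000×10^5/π)^(1/4) = 44.9 mm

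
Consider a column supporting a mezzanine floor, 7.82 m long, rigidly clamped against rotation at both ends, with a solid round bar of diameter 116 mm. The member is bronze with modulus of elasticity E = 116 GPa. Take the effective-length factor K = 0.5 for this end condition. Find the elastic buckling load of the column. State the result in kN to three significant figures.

P_cr ≈ 666 kN

I = πd⁴/64 = π×116⁴/64 = 8.888×10^6 mm⁴
I = 8.888×10^6 mm⁴ = 8.888×10^-6 m⁴
Effective length L_e = K·L = 0.5 × 7.82 = 3.910 m
P_cr = π²EI / L_e² = π² × 116×10⁹ × 8.888×10^-6 / 3.910² = 6.656×10^5 N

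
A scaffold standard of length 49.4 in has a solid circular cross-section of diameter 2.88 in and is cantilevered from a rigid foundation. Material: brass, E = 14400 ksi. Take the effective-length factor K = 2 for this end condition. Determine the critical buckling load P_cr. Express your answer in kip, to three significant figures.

I = πd⁴/64 = π×2.88⁴/64 = 3.377 in⁴
Effective length L_e = K·L = 2 × 49.4 = 98.80 in
P_cr = π²EI / L_e² = π² × 14400×10³ × 3.377 / 98.80² = 4.917×10^4 lb

P_cr ≈ 49.2 kip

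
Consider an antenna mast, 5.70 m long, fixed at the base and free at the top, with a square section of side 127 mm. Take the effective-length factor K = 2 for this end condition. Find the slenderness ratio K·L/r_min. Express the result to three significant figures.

For a square r = a/√12 = 127/√12 = 36.66 mm
L_e = K·L = 2 × 5.70 m = 11.40 m = 11400 mm
λ = L_e / r_min = 11400 / 36.66 = 311

λ ≈ 311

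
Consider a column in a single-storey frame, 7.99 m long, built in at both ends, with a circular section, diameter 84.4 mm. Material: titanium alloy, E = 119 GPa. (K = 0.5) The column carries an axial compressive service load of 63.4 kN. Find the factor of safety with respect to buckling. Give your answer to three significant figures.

n ≈ 2.89

I = πd⁴/64 = π×84.4⁴/64 = 2.491×10^6 mm⁴
I = 2.491×10^6 mm⁴ = 2.491×10^-6 m⁴
Effective length L_e = K·L = 0.5 × 7.99 = 3.995 m
P_cr = π²EI / L_e² = π² × 119×10⁹ × 2.491×10^-6 / 3.995² = 1.833×10^5 N
Factor of safety n = P_cr / P = 183.30 / 63.4 = 2.89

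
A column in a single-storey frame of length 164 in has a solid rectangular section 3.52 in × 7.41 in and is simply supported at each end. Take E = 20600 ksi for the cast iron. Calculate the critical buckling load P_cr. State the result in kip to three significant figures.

P_cr ≈ 204 kip

Buckling occurs about the weak axis: I_min = h·b³/12 with b = 3.52 in (the shorter side).
I_min = 7.41×3.52³/12 = 26.93 in⁴
Effective length L_e = K·L = 1 × 164 = 164.0 in
P_cr = π²EI / L_e² = π² × 20600×10³ × 26.93 / 164.0² = 2.036×10^5 lb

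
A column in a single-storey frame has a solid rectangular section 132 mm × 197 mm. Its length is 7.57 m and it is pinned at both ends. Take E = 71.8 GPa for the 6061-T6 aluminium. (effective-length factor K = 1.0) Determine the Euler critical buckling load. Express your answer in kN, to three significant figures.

Buckling occurs about the weak axis: I_min = h·b³/12 with b = 132 mm (the shorter side).
I_min = 197×132³/12 = 3.776×10^7 mm⁴
I = 3.776×10^7 mm⁴ = 3.776×10^-5 m⁴
Effective length L_e = K·L = 1 × 7.57 = 7.570 m
P_cr = π²EI / L_e² = π² × 71.8×10⁹ × 3.776×10^-5 / 7.570² = 4.669×10^5 N

P_cr ≈ 467 kN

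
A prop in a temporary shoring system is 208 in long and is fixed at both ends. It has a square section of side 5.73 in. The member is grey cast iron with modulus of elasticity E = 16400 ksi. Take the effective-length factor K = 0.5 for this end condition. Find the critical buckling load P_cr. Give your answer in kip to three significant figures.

I = a⁴/12 = 5.73⁴/12 = 89.83 in⁴
Effective length L_e = K·L = 0.5 × 208 = 104.0 in
P_cr = π²EI / L_e² = π² × 16400×10³ × 89.83 / 104.0² = 1.344×10^6 lb

P_cr ≈ 1340 kip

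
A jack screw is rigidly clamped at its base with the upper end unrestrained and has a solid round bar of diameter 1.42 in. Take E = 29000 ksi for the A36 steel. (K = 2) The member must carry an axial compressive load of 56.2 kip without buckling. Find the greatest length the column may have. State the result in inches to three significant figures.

L_max ≈ 15.9 in

I = πd⁴/64 = π×1.42⁴/64 = 0.1996 in⁴
At the buckling limit P_cr = P = 5.620×10^4 lb
From P_cr = π²EI/(K·L)²:  L = (1/K)·√(π²EI/P_cr) = (1/2)·√(π²×2.90×10^7×0.1996/5.620×10^4)
L = 15.9 in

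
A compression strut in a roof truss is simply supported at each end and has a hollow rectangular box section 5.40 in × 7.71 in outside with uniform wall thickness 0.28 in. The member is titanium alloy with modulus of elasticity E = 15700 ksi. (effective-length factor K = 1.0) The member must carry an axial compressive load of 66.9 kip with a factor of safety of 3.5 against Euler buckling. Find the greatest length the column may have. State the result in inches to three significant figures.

L_max ≈ 149 in

Inner dimensions: h_i = 7.71 − 2×0.28 = 7.150 in, b_i = 5.40 − 2×0.28 = 4.840 in
Weak-axis I_min = (h_o·b_o³ − h_i·b_i³)/12 with b_o = 5.40, b_i = 4.840 in (shorter outer/inner sides).
I_min = (7.71×5.40³ − 7.150×4.840³)/12 = 33.62 in⁴
Required critical load P_cr = n·P = 3.5 × 66.9 = 234.2 kip = 2.341×10^5 lb
From P_cr = π²EI/(K·L)²:  L = (1/K)·√(π²EI/P_cr) = (1/1)·√(π²×1.57×10^7×33.62/2.341×10^5)
L = 149 in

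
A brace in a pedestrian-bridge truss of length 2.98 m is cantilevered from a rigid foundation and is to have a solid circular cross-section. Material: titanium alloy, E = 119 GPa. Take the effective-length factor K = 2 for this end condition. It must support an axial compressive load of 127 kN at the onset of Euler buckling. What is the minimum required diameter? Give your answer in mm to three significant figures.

L_e = K·L = 2 × 2.98 = 5.960 m
Required I = P_cr·L_e²/(π²E) = 1.270×10^5 × 5.960² / (π² × 1.19×10^11) = 3.841×10^-6 m⁴
I_req = 3.841×10^6 mm⁴
Solid circle: I = πd⁴/64  ⇒  d = (64I/π)^(1/4) = (64×3.841×10^6/π)^(1/4) = 94.1 mm

d ≈ 94.1 mm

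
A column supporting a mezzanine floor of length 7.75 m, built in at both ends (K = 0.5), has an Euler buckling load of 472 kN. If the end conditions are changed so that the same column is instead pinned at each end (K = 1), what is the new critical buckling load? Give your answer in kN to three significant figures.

P_cr ∝ 1/K², so P_cr,new = P_cr,old × (K_old/K_new)² = 472 × (0.5/1)²
= 472 × 0.2500 = 118 kN

P_cr ≈ 118 kN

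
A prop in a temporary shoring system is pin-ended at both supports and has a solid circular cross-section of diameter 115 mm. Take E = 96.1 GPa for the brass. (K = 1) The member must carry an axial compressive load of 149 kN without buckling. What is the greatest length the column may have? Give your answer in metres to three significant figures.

L_max ≈ 7.39 m

I = πd⁴/64 = π×115⁴/64 = 8.585×10^6 mm⁴
I = 8.585×10^-6 m⁴
At the buckling limit P_cr = P = 1.490×10^5 N
From P_cr = π²EI/(K·L)²:  L = (1/K)·√(π²EI/P_cr) = (1/1)·√(π²×9.61×10^10×8.585×10^-6/1.490×10^5)
L = 7.39 m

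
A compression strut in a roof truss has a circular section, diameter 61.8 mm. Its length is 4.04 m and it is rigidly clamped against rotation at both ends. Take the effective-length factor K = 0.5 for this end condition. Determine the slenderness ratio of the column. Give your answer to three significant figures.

I = πd⁴/64 = π×61.8⁴/64 = 7.160×10^5 mm⁴
A = 3.000×10^3 mm²;  r_min = √(I/A) = √(7.160×10^5/3.000×10^3) = 15.45 mm
L_e = K·L = 0.5 × 4.04 m = 2.020 m = 2020.0 mm
λ = L_e / r_min = 2020.0 / 15.45 = 131

λ ≈ 131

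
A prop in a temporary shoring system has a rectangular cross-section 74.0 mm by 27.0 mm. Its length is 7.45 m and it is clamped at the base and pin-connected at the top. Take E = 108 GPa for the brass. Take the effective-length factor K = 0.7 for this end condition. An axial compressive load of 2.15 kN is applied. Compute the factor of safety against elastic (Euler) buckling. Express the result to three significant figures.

n ≈ 2.21

Buckling occurs about the weak axis: I_min = h·b³/12 with b = 27.0 mm (the shorter side).
I_min = 74.0×27.0³/12 = 1.214×10^5 mm⁴
I = 1.214×10^5 mm⁴ = 1.214×10^-7 m⁴
Effective length L_e = K·L = 0.7 × 7.45 = 5.215 m
P_cr = π²EI / L_e² = π² × 108×10⁹ × 1.214×10^-7 / 5.215² = 4.757×10^3 N
Factor of safety n = P_cr / P = 4.7573 / 2.15 = 2.21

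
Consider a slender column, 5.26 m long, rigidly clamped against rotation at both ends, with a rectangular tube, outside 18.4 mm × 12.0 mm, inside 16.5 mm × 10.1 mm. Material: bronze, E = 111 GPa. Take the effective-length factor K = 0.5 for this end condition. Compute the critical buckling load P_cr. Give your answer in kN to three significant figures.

P_cr ≈ 0.195 kN

Weak-axis I_min = (h_o·b_o³ − h_i·b_i³)/12 with b_o = 12.0, b_i = 10.10 mm (shorter outer/inner sides).
I_min = (18.4×12.0³ − 16.50×10.10³)/12 = 1.233×10^3 mm⁴
I = 1.233×10^3 mm⁴ = 1.233×10^-9 m⁴
Effective length L_e = K·L = 0.5 × 5.26 = 2.630 m
P_cr = π²EI / L_e² = π² × 111×10⁹ × 1.233×10^-9 / 2.630² = 195.3 N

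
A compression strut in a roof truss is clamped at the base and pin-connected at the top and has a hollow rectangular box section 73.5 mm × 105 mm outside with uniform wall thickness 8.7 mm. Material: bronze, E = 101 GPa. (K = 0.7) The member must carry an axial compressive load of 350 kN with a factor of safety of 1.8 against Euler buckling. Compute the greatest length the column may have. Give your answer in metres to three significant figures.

Inner dimensions: h_i = 105 − 2×8.7 = 87.60 mm, b_i = 73.5 − 2×8.7 = 56.10 mm
Weak-axis I_min = (h_o·b_o³ − h_i·b_i³)/12 with b_o = 73.5, b_i = 56.10 mm (shorter outer/inner sides).
I_min = (105×73.5³ − 87.60×56.10³)/12 = 2.185×10^6 mm⁴
I = 2.185×10^-6 m⁴
Required critical load P_cr = n·P = 1.8 × 350 = 630.0 kN = 6.300×10^5 N
From P_cr = π²EI/(K·L)²:  L = (1/K)·√(π²EI/P_cr) = (1/0.7)·√(π²×1.01×10^11×2.185×10^-6/6.300×10^5)
L = 2.66 m

L_max ≈ 2.66 m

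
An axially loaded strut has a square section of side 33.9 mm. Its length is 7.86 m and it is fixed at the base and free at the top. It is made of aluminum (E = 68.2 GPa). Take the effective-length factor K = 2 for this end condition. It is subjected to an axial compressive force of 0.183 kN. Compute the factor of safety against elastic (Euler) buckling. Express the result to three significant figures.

n ≈ 1.64

I = a⁴/12 = 33.9⁴/12 = 1.101×10^5 mm⁴
I = 1.101×10^5 mm⁴ = 1.101×10^-7 m⁴
Effective length L_e = K·L = 2 × 7.86 = 15.72 m
P_cr = π²EI / L_e² = π² × 68.2×10⁹ × 1.101×10^-7 / 15.72² = 299.8 N
Factor of safety n = P_cr / P = 0.29978 / 0.183 = 1.64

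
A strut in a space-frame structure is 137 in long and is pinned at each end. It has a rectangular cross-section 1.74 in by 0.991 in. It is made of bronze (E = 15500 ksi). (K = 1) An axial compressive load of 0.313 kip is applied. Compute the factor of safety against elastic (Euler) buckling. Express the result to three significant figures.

Buckling occurs about the weak axis: I_min = h·b³/12 with b = 0.991 in (the shorter side).
I_min = 1.74×0.991³/12 = 0.1411 in⁴
Effective length L_e = K·L = 1 × 137 = 137.0 in
P_cr = π²EI / L_e² = π² × 15500×10³ × 0.1411 / 137.0² = 1.150×10^3 lb
Factor of safety n = P_cr / P = 1.1502 / 0.313 = 3.67

n ≈ 3.67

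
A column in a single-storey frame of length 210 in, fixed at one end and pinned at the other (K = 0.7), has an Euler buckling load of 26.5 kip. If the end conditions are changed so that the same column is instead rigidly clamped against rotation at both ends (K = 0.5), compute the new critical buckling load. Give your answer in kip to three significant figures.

P_cr ≈ 51.9 kip

P_cr ∝ 1/K², so P_cr,new = P_cr,old × (K_old/K_new)² = 26.5 × (0.7/0.5)²
= 26.5 × 1.960 = 51.9 kip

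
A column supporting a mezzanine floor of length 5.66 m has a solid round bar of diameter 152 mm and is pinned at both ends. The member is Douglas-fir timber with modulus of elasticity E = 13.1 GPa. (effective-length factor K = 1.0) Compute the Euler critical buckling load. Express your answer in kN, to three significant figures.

P_cr ≈ 106 kN

I = πd⁴/64 = π×152⁴/64 = 2.620×10^7 mm⁴
I = 2.620×10^7 mm⁴ = 2.620×10^-5 m⁴
Effective length L_e = K·L = 1 × 5.66 = 5.660 m
P_cr = π²EI / L_e² = π² × 13.1×10⁹ × 2.620×10^-5 / 5.660² = 1.058×10^5 N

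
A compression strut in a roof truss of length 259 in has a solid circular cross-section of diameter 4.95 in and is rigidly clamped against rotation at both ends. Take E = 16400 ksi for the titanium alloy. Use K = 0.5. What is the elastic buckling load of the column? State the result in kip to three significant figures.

P_cr ≈ 284 kip

I = πd⁴/64 = π×4.95⁴/64 = 29.47 in⁴
Effective length L_e = K·L = 0.5 × 259 = 129.5 in
P_cr = π²EI / L_e² = π² × 16400×10³ × 29.47 / 129.5² = 2.844×10^5 lb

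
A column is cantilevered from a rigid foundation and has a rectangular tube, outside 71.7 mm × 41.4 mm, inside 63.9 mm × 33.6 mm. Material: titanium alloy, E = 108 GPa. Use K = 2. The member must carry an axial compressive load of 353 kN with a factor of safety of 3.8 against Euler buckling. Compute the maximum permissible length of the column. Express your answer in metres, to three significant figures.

Weak-axis I_min = (h_o·b_o³ − h_i·b_i³)/12 with b_o = 41.4, b_i = 33.60 mm (shorter outer/inner sides).
I_min = (71.7×41.4³ − 63.90×33.60³)/12 = 2.220×10^5 mm⁴
I = 2.220×10^-7 m⁴
Required critical load P_cr = n·P = 3.8 × 353 = 1341 kN = 1.341×10^6 N
From P_cr = π²EI/(K·L)²:  L = (1/K)·√(π²EI/P_cr) = (1/2)·√(π²×1.08×10^11×2.220×10^-7/1.341×10^6)
L = 0.210 m

L_max ≈ 0.210 m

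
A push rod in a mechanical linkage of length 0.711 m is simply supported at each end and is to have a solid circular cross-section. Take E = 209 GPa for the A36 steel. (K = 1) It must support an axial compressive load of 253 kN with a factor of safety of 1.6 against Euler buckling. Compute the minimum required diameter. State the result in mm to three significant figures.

Required P_cr = n·P = 1.6 × 253 = 404.8 kN
L_e = K·L = 1 × 0.711 = 0.7110 m
Required I = P_cr·L_e²/(π²E) = 4.048×10^5 × 0.7110² / (π² × 2.09×10^11) = 9.921×10^-8 m⁴
I_req = 9.921×10^4 mm⁴
Solid circle: I = πd⁴/64  ⇒  d = (64I/π)^(1/4) = (64×9.921×10^4/π)^(1/4) = 37.7 mm

d ≈ 37.7 mm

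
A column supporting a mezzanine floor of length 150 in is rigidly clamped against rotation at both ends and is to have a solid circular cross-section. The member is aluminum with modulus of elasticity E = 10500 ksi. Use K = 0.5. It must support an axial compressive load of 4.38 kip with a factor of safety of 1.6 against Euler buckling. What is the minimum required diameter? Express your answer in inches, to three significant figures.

d ≈ 1.67 in

Required P_cr = n·P = 1.6 × 4.38 = 7.008 kip
L_e = K·L = 0.5 × 150 = 75.00 in
Required I = P_cr·L_e²/(π²E) = 7.008×10^3 × 75.00² / (π² × 1.05×10^7) = 0.3804 in⁴
Solid circle: I = πd⁴/64  ⇒  d = (64I/π)^(1/4) = (64×0.3804/π)^(1/4) = 1.67 in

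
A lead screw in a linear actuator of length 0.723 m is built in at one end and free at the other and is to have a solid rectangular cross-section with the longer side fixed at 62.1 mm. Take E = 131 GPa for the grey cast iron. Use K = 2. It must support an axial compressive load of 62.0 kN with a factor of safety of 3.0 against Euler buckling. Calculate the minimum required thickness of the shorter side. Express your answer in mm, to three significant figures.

Required P_cr = n·P = 3.0 × 62.0 = 186.0 kN
L_e = K·L = 2 × 0.723 = 1.446 m
Required I = P_cr·L_e²/(π²E) = 1.860×10^5 × 1.446² / (π² × 1.31×10^11) = 3.008×10^-7 m⁴
I_req = 3.008×10^5 mm⁴
Rectangle, weak axis: I_min = h·b³/12 with h = 62.1 mm fixed  ⇒  b = (12I/h)^(1/3) = 38.7 mm

b ≈ 38.7 mm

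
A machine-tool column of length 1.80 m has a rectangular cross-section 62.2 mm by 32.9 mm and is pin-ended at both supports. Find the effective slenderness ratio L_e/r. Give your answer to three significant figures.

λ ≈ 190

Buckling occurs about the weak axis: I_min = h·b³/12 with b = 32.9 mm (the shorter side).
I_min = 62.2×32.9³/12 = 1.846×10^5 mm⁴
A = 2.046×10^3 mm²;  r_min = √(I/A) = √(1.846×10^5/2.046×10^3) = 9.497 mm
L_e = K·L = 1 × 1.80 m = 1.800 m = 1800.0 mm
λ = L_e / r_min = 1800.0 / 9.497 = 190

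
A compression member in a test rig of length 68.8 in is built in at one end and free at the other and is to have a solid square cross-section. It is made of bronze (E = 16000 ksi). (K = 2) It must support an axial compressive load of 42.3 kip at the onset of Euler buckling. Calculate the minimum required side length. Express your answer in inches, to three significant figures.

L_e = K·L = 2 × 68.8 = 137.6 in
Required I = P_cr·L_e²/(π²E) = 4.230×10^4 × 137.6² / (π² × 1.60×10^7) = 5.072 in⁴
Solid square: I = a⁴/12  ⇒  a = (12I)^(1/4) = (12×5.072)^(1/4) = 2.79 in

a ≈ 2.79 in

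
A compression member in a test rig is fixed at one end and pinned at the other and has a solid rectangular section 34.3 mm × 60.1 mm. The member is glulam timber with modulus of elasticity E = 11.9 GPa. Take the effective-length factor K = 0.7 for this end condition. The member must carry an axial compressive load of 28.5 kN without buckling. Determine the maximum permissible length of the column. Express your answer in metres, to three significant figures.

L_max ≈ 1.30 m

Buckling occurs about the weak axis: I_min = h·b³/12 with b = 34.3 mm (the shorter side).
I_min = 60.1×34.3³/12 = 2.021×10^5 mm⁴
I = 2.021×10^-7 m⁴
At the buckling limit P_cr = P = 2.850×10^4 N
From P_cr = π²EI/(K·L)²:  L = (1/K)·√(π²EI/P_cr) = (1/0.7)·√(π²×1.19×10^10×2.021×10^-7/2.850×10^4)
L = 1.30 m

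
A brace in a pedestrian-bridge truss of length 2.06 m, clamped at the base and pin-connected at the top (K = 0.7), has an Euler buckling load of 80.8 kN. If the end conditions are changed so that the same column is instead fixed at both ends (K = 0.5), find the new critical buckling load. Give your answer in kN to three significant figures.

P_cr ≈ 158 kN

P_cr ∝ 1/K², so P_cr,new = P_cr,old × (K_old/K_new)² = 80.8 × (0.7/0.5)²
= 80.8 × 1.960 = 158 kN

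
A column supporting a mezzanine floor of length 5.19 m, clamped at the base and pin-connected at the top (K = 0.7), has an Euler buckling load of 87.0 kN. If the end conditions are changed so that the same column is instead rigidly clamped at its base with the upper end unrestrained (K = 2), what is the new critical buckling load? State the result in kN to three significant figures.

P_cr ∝ 1/K², so P_cr,new = P_cr,old × (K_old/K_new)² = 87.0 × (0.7/2)²
= 87.0 × 0.1225 = 10.7 kN

P_cr ≈ 10.7 kN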